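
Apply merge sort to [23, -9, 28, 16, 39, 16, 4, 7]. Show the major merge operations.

Divide and conquer:
  Merge [23] + [-9] -> [-9, 23]
  Merge [28] + [16] -> [16, 28]
  Merge [-9, 23] + [16, 28] -> [-9, 16, 23, 28]
  Merge [39] + [16] -> [16, 39]
  Merge [4] + [7] -> [4, 7]
  Merge [16, 39] + [4, 7] -> [4, 7, 16, 39]
  Merge [-9, 16, 23, 28] + [4, 7, 16, 39] -> [-9, 4, 7, 16, 16, 23, 28, 39]


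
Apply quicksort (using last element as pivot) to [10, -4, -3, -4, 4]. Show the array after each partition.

Partition 1: pivot=4 at index 3 -> [-4, -3, -4, 4, 10]
Partition 2: pivot=-4 at index 1 -> [-4, -4, -3, 4, 10]


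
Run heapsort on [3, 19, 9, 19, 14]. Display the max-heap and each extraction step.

Build heap: [19, 19, 9, 3, 14]
Extract 19: [19, 14, 9, 3, 19]
Extract 19: [14, 3, 9, 19, 19]
Extract 14: [9, 3, 14, 19, 19]
Extract 9: [3, 9, 14, 19, 19]


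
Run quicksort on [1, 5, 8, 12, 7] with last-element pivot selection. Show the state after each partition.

Partition 1: pivot=7 at index 2 -> [1, 5, 7, 12, 8]
Partition 2: pivot=5 at index 1 -> [1, 5, 7, 12, 8]
Partition 3: pivot=8 at index 3 -> [1, 5, 7, 8, 12]


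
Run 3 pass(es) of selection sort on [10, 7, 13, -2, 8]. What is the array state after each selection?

Pass 1: Select minimum -2 at index 3, swap -> [-2, 7, 13, 10, 8]
Pass 2: Select minimum 7 at index 1, swap -> [-2, 7, 13, 10, 8]
Pass 3: Select minimum 8 at index 4, swap -> [-2, 7, 8, 10, 13]


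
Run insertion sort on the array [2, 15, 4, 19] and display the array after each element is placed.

First element 2 is already 'sorted'
Insert 15: shifted 0 elements -> [2, 15, 4, 19]
Insert 4: shifted 1 elements -> [2, 4, 15, 19]
Insert 19: shifted 0 elements -> [2, 4, 15, 19]


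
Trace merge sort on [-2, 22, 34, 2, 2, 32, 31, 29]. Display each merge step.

Divide and conquer:
  Merge [-2] + [22] -> [-2, 22]
  Merge [34] + [2] -> [2, 34]
  Merge [-2, 22] + [2, 34] -> [-2, 2, 22, 34]
  Merge [2] + [32] -> [2, 32]
  Merge [31] + [29] -> [29, 31]
  Merge [2, 32] + [29, 31] -> [2, 29, 31, 32]
  Merge [-2, 2, 22, 34] + [2, 29, 31, 32] -> [-2, 2, 2, 22, 29, 31, 32, 34]


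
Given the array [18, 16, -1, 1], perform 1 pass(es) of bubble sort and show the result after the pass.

After pass 1: [16, -1, 1, 18] (3 swaps)
Total swaps: 3


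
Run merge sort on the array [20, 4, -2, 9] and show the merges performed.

Divide and conquer:
  Merge [20] + [4] -> [4, 20]
  Merge [-2] + [9] -> [-2, 9]
  Merge [4, 20] + [-2, 9] -> [-2, 4, 9, 20]


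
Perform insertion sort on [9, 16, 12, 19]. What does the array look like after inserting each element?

First element 9 is already 'sorted'
Insert 16: shifted 0 elements -> [9, 16, 12, 19]
Insert 12: shifted 1 elements -> [9, 12, 16, 19]
Insert 19: shifted 0 elements -> [9, 12, 16, 19]


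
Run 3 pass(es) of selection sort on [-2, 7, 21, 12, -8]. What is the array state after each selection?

Pass 1: Select minimum -8 at index 4, swap -> [-8, 7, 21, 12, -2]
Pass 2: Select minimum -2 at index 4, swap -> [-8, -2, 21, 12, 7]
Pass 3: Select minimum 7 at index 4, swap -> [-8, -2, 7, 12, 21]


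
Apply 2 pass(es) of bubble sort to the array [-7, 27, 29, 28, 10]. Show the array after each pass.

After pass 1: [-7, 27, 28, 10, 29] (2 swaps)
After pass 2: [-7, 27, 10, 28, 29] (1 swaps)
Total swaps: 3


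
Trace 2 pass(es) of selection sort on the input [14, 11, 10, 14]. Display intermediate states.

Pass 1: Select minimum 10 at index 2, swap -> [10, 11, 14, 14]
Pass 2: Select minimum 11 at index 1, swap -> [10, 11, 14, 14]


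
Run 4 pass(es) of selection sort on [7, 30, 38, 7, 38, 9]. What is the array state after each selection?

Pass 1: Select minimum 7 at index 0, swap -> [7, 30, 38, 7, 38, 9]
Pass 2: Select minimum 7 at index 3, swap -> [7, 7, 38, 30, 38, 9]
Pass 3: Select minimum 9 at index 5, swap -> [7, 7, 9, 30, 38, 38]
Pass 4: Select minimum 30 at index 3, swap -> [7, 7, 9, 30, 38, 38]


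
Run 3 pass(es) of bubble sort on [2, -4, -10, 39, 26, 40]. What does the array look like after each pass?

After pass 1: [-4, -10, 2, 26, 39, 40] (3 swaps)
After pass 2: [-10, -4, 2, 26, 39, 40] (1 swaps)
After pass 3: [-10, -4, 2, 26, 39, 40] (0 swaps)
Total swaps: 4


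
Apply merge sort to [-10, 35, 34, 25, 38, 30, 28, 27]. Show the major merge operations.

Divide and conquer:
  Merge [-10] + [35] -> [-10, 35]
  Merge [34] + [25] -> [25, 34]
  Merge [-10, 35] + [25, 34] -> [-10, 25, 34, 35]
  Merge [38] + [30] -> [30, 38]
  Merge [28] + [27] -> [27, 28]
  Merge [30, 38] + [27, 28] -> [27, 28, 30, 38]
  Merge [-10, 25, 34, 35] + [27, 28, 30, 38] -> [-10, 25, 27, 28, 30, 34, 35, 38]


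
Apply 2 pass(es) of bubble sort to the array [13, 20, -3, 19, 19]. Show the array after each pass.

After pass 1: [13, -3, 19, 19, 20] (3 swaps)
After pass 2: [-3, 13, 19, 19, 20] (1 swaps)
Total swaps: 4


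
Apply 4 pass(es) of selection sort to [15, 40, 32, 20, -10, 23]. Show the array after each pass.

Pass 1: Select minimum -10 at index 4, swap -> [-10, 40, 32, 20, 15, 23]
Pass 2: Select minimum 15 at index 4, swap -> [-10, 15, 32, 20, 40, 23]
Pass 3: Select minimum 20 at index 3, swap -> [-10, 15, 20, 32, 40, 23]
Pass 4: Select minimum 23 at index 5, swap -> [-10, 15, 20, 23, 40, 32]


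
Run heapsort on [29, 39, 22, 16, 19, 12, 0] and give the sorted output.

Build heap: [39, 29, 22, 16, 19, 12, 0]
Extract 39: [29, 19, 22, 16, 0, 12, 39]
Extract 29: [22, 19, 12, 16, 0, 29, 39]
Extract 22: [19, 16, 12, 0, 22, 29, 39]
Extract 19: [16, 0, 12, 19, 22, 29, 39]
Extract 16: [12, 0, 16, 19, 22, 29, 39]
Extract 12: [0, 12, 16, 19, 22, 29, 39]


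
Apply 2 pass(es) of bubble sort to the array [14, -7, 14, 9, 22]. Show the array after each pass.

After pass 1: [-7, 14, 9, 14, 22] (2 swaps)
After pass 2: [-7, 9, 14, 14, 22] (1 swaps)
Total swaps: 3


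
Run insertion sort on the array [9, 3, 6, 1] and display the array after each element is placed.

First element 9 is already 'sorted'
Insert 3: shifted 1 elements -> [3, 9, 6, 1]
Insert 6: shifted 1 elements -> [3, 6, 9, 1]
Insert 1: shifted 3 elements -> [1, 3, 6, 9]


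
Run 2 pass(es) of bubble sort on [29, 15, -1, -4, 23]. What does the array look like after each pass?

After pass 1: [15, -1, -4, 23, 29] (4 swaps)
After pass 2: [-1, -4, 15, 23, 29] (2 swaps)
Total swaps: 6


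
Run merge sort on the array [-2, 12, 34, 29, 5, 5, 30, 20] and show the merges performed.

Divide and conquer:
  Merge [-2] + [12] -> [-2, 12]
  Merge [34] + [29] -> [29, 34]
  Merge [-2, 12] + [29, 34] -> [-2, 12, 29, 34]
  Merge [5] + [5] -> [5, 5]
  Merge [30] + [20] -> [20, 30]
  Merge [5, 5] + [20, 30] -> [5, 5, 20, 30]
  Merge [-2, 12, 29, 34] + [5, 5, 20, 30] -> [-2, 5, 5, 12, 20, 29, 30, 34]


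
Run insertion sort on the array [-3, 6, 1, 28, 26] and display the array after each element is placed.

First element -3 is already 'sorted'
Insert 6: shifted 0 elements -> [-3, 6, 1, 28, 26]
Insert 1: shifted 1 elements -> [-3, 1, 6, 28, 26]
Insert 28: shifted 0 elements -> [-3, 1, 6, 28, 26]
Insert 26: shifted 1 elements -> [-3, 1, 6, 26, 28]


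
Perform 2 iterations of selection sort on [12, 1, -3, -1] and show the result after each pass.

Pass 1: Select minimum -3 at index 2, swap -> [-3, 1, 12, -1]
Pass 2: Select minimum -1 at index 3, swap -> [-3, -1, 12, 1]


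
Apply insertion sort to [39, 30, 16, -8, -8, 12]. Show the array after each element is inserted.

First element 39 is already 'sorted'
Insert 30: shifted 1 elements -> [30, 39, 16, -8, -8, 12]
Insert 16: shifted 2 elements -> [16, 30, 39, -8, -8, 12]
Insert -8: shifted 3 elements -> [-8, 16, 30, 39, -8, 12]
Insert -8: shifted 3 elements -> [-8, -8, 16, 30, 39, 12]
Insert 12: shifted 3 elements -> [-8, -8, 12, 16, 30, 39]


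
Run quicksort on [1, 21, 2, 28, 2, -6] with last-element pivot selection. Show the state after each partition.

Partition 1: pivot=-6 at index 0 -> [-6, 21, 2, 28, 2, 1]
Partition 2: pivot=1 at index 1 -> [-6, 1, 2, 28, 2, 21]
Partition 3: pivot=21 at index 4 -> [-6, 1, 2, 2, 21, 28]
Partition 4: pivot=2 at index 3 -> [-6, 1, 2, 2, 21, 28]


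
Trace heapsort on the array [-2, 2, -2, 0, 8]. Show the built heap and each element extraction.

Build heap: [8, 2, -2, 0, -2]
Extract 8: [2, 0, -2, -2, 8]
Extract 2: [0, -2, -2, 2, 8]
Extract 0: [-2, -2, 0, 2, 8]
Extract -2: [-2, -2, 0, 2, 8]


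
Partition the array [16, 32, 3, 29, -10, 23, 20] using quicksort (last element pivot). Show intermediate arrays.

Partition 1: pivot=20 at index 3 -> [16, 3, -10, 20, 32, 23, 29]
Partition 2: pivot=-10 at index 0 -> [-10, 3, 16, 20, 32, 23, 29]
Partition 3: pivot=16 at index 2 -> [-10, 3, 16, 20, 32, 23, 29]
Partition 4: pivot=29 at index 5 -> [-10, 3, 16, 20, 23, 29, 32]


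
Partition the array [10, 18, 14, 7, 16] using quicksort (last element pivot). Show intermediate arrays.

Partition 1: pivot=16 at index 3 -> [10, 14, 7, 16, 18]
Partition 2: pivot=7 at index 0 -> [7, 14, 10, 16, 18]
Partition 3: pivot=10 at index 1 -> [7, 10, 14, 16, 18]


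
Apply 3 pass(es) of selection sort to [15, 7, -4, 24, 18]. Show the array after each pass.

Pass 1: Select minimum -4 at index 2, swap -> [-4, 7, 15, 24, 18]
Pass 2: Select minimum 7 at index 1, swap -> [-4, 7, 15, 24, 18]
Pass 3: Select minimum 15 at index 2, swap -> [-4, 7, 15, 24, 18]


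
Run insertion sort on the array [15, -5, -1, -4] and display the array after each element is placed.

First element 15 is already 'sorted'
Insert -5: shifted 1 elements -> [-5, 15, -1, -4]
Insert -1: shifted 1 elements -> [-5, -1, 15, -4]
Insert -4: shifted 2 elements -> [-5, -4, -1, 15]


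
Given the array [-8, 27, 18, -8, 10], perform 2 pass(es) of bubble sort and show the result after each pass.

After pass 1: [-8, 18, -8, 10, 27] (3 swaps)
After pass 2: [-8, -8, 10, 18, 27] (2 swaps)
Total swaps: 5


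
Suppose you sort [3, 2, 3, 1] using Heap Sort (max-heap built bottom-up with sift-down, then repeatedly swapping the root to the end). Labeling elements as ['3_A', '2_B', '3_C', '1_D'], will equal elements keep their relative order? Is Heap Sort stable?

Trace Heap Sort on the labeled array (the key is the number; the letter only tracks identity):
  Build max-heap: [3_A, 2_B, 3_C, 1_D]
  Swap root 3_A to index 3, re-heapify first 3 -> [3_C, 2_B, 1_D, 3_A]
  Swap root 3_C to index 2, re-heapify first 2 -> [2_B, 1_D, 3_C, 3_A]
  Swap root 2_B to index 1, re-heapify first 1 -> [1_D, 2_B, 3_C, 3_A]
Final order: [1_D, 2_B, 3_C, 3_A]
Equal keys:
  value 3: originally 3_A, 3_C; after sorting 3_C, 3_A -> order changed
Equal keys were reordered, so Heap Sort is not stable: heap construction and root-to-end swaps move elements without regard to the original order of equal keys. (One such input is enough; an unstable sort may happen to preserve order on other inputs, but it gives no guarantee.)
Answer: Not stable


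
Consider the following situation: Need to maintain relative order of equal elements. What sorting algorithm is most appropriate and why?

Best choice: Merge sort or Insertion sort
Reason: Both are stable; quicksort and heapsort are not stable


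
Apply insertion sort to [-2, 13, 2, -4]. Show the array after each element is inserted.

First element -2 is already 'sorted'
Insert 13: shifted 0 elements -> [-2, 13, 2, -4]
Insert 2: shifted 1 elements -> [-2, 2, 13, -4]
Insert -4: shifted 3 elements -> [-4, -2, 2, 13]


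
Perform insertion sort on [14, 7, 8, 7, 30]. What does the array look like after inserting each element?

First element 14 is already 'sorted'
Insert 7: shifted 1 elements -> [7, 14, 8, 7, 30]
Insert 8: shifted 1 elements -> [7, 8, 14, 7, 30]
Insert 7: shifted 2 elements -> [7, 7, 8, 14, 30]
Insert 30: shifted 0 elements -> [7, 7, 8, 14, 30]


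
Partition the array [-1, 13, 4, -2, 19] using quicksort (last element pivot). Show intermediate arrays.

Partition 1: pivot=19 at index 4 -> [-1, 13, 4, -2, 19]
Partition 2: pivot=-2 at index 0 -> [-2, 13, 4, -1, 19]
Partition 3: pivot=-1 at index 1 -> [-2, -1, 4, 13, 19]
Partition 4: pivot=13 at index 3 -> [-2, -1, 4, 13, 19]


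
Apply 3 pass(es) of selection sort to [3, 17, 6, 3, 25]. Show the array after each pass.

Pass 1: Select minimum 3 at index 0, swap -> [3, 17, 6, 3, 25]
Pass 2: Select minimum 3 at index 3, swap -> [3, 3, 6, 17, 25]
Pass 3: Select minimum 6 at index 2, swap -> [3, 3, 6, 17, 25]


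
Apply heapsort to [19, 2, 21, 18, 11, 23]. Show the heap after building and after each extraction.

Build heap: [23, 18, 21, 2, 11, 19]
Extract 23: [21, 18, 19, 2, 11, 23]
Extract 21: [19, 18, 11, 2, 21, 23]
Extract 19: [18, 2, 11, 19, 21, 23]
Extract 18: [11, 2, 18, 19, 21, 23]
Extract 11: [2, 11, 18, 19, 21, 23]


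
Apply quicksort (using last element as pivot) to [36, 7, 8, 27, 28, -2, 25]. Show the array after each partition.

Partition 1: pivot=25 at index 3 -> [7, 8, -2, 25, 28, 36, 27]
Partition 2: pivot=-2 at index 0 -> [-2, 8, 7, 25, 28, 36, 27]
Partition 3: pivot=7 at index 1 -> [-2, 7, 8, 25, 28, 36, 27]
Partition 4: pivot=27 at index 4 -> [-2, 7, 8, 25, 27, 36, 28]
Partition 5: pivot=28 at index 5 -> [-2, 7, 8, 25, 27, 28, 36]


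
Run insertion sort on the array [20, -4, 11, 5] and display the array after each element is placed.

First element 20 is already 'sorted'
Insert -4: shifted 1 elements -> [-4, 20, 11, 5]
Insert 11: shifted 1 elements -> [-4, 11, 20, 5]
Insert 5: shifted 2 elements -> [-4, 5, 11, 20]


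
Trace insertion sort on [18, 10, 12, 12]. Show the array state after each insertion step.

First element 18 is already 'sorted'
Insert 10: shifted 1 elements -> [10, 18, 12, 12]
Insert 12: shifted 1 elements -> [10, 12, 18, 12]
Insert 12: shifted 1 elements -> [10, 12, 12, 18]


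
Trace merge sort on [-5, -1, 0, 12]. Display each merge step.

Divide and conquer:
  Merge [-5] + [-1] -> [-5, -1]
  Merge [0] + [12] -> [0, 12]
  Merge [-5, -1] + [0, 12] -> [-5, -1, 0, 12]


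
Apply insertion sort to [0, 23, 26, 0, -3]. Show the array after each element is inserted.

First element 0 is already 'sorted'
Insert 23: shifted 0 elements -> [0, 23, 26, 0, -3]
Insert 26: shifted 0 elements -> [0, 23, 26, 0, -3]
Insert 0: shifted 2 elements -> [0, 0, 23, 26, -3]
Insert -3: shifted 4 elements -> [-3, 0, 0, 23, 26]


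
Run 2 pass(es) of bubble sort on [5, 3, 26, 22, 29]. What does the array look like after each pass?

After pass 1: [3, 5, 22, 26, 29] (2 swaps)
After pass 2: [3, 5, 22, 26, 29] (0 swaps)
Total swaps: 2


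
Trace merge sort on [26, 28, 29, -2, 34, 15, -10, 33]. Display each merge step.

Divide and conquer:
  Merge [26] + [28] -> [26, 28]
  Merge [29] + [-2] -> [-2, 29]
  Merge [26, 28] + [-2, 29] -> [-2, 26, 28, 29]
  Merge [34] + [15] -> [15, 34]
  Merge [-10] + [33] -> [-10, 33]
  Merge [15, 34] + [-10, 33] -> [-10, 15, 33, 34]
  Merge [-2, 26, 28, 29] + [-10, 15, 33, 34] -> [-10, -2, 15, 26, 28, 29, 33, 34]


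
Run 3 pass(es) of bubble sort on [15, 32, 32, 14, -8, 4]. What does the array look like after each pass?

After pass 1: [15, 32, 14, -8, 4, 32] (3 swaps)
After pass 2: [15, 14, -8, 4, 32, 32] (3 swaps)
After pass 3: [14, -8, 4, 15, 32, 32] (3 swaps)
Total swaps: 9


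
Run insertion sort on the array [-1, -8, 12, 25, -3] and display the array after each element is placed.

First element -1 is already 'sorted'
Insert -8: shifted 1 elements -> [-8, -1, 12, 25, -3]
Insert 12: shifted 0 elements -> [-8, -1, 12, 25, -3]
Insert 25: shifted 0 elements -> [-8, -1, 12, 25, -3]
Insert -3: shifted 3 elements -> [-8, -3, -1, 12, 25]


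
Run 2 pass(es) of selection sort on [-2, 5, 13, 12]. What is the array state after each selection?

Pass 1: Select minimum -2 at index 0, swap -> [-2, 5, 13, 12]
Pass 2: Select minimum 5 at index 1, swap -> [-2, 5, 13, 12]


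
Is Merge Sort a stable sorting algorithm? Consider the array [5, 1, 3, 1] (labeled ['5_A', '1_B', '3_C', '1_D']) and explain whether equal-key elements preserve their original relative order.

Trace Merge Sort on the labeled array (the key is the number; the letter only tracks identity):
  Merge [5_A] + [1_B] -> [1_B, 5_A]
  Merge [3_C] + [1_D] -> [1_D, 3_C]
  Merge [1_B, 5_A] + [1_D, 3_C] -> [1_B, 1_D, 3_C, 5_A]
Final order: [1_B, 1_D, 3_C, 5_A]
Equal keys:
  value 1: originally 1_B, 1_D; after sorting 1_B, 1_D -> order preserved
All equal keys kept their original relative order. Merge Sort is stable: when the heads of the two halves are equal the merge takes from the left half first.
Answer: Stable


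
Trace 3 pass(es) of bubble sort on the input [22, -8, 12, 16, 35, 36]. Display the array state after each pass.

After pass 1: [-8, 12, 16, 22, 35, 36] (3 swaps)
After pass 2: [-8, 12, 16, 22, 35, 36] (0 swaps)
After pass 3: [-8, 12, 16, 22, 35, 36] (0 swaps)
Total swaps: 3


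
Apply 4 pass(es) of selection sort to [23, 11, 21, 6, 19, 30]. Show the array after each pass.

Pass 1: Select minimum 6 at index 3, swap -> [6, 11, 21, 23, 19, 30]
Pass 2: Select minimum 11 at index 1, swap -> [6, 11, 21, 23, 19, 30]
Pass 3: Select minimum 19 at index 4, swap -> [6, 11, 19, 23, 21, 30]
Pass 4: Select minimum 21 at index 4, swap -> [6, 11, 19, 21, 23, 30]


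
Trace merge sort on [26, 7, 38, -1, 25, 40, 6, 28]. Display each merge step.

Divide and conquer:
  Merge [26] + [7] -> [7, 26]
  Merge [38] + [-1] -> [-1, 38]
  Merge [7, 26] + [-1, 38] -> [-1, 7, 26, 38]
  Merge [25] + [40] -> [25, 40]
  Merge [6] + [28] -> [6, 28]
  Merge [25, 40] + [6, 28] -> [6, 25, 28, 40]
  Merge [-1, 7, 26, 38] + [6, 25, 28, 40] -> [-1, 6, 7, 25, 26, 28, 38, 40]


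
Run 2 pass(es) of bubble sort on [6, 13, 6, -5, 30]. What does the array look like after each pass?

After pass 1: [6, 6, -5, 13, 30] (2 swaps)
After pass 2: [6, -5, 6, 13, 30] (1 swaps)
Total swaps: 3


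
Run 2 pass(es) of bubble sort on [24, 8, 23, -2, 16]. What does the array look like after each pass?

After pass 1: [8, 23, -2, 16, 24] (4 swaps)
After pass 2: [8, -2, 16, 23, 24] (2 swaps)
Total swaps: 6


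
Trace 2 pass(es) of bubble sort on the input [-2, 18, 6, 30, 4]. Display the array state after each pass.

After pass 1: [-2, 6, 18, 4, 30] (2 swaps)
After pass 2: [-2, 6, 4, 18, 30] (1 swaps)
Total swaps: 3


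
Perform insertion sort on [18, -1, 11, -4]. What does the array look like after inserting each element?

First element 18 is already 'sorted'
Insert -1: shifted 1 elements -> [-1, 18, 11, -4]
Insert 11: shifted 1 elements -> [-1, 11, 18, -4]
Insert -4: shifted 3 elements -> [-4, -1, 11, 18]


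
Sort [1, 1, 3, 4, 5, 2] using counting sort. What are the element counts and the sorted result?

Count array: [0, 2, 1, 1, 1, 1]
(count[i] = number of elements equal to i)
Cumulative count: [0, 2, 3, 4, 5, 6]
Sorted: [1, 1, 2, 3, 4, 5]


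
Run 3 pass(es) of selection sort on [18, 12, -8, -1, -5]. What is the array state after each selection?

Pass 1: Select minimum -8 at index 2, swap -> [-8, 12, 18, -1, -5]
Pass 2: Select minimum -5 at index 4, swap -> [-8, -5, 18, -1, 12]
Pass 3: Select minimum -1 at index 3, swap -> [-8, -5, -1, 18, 12]


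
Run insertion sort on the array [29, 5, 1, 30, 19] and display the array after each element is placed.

First element 29 is already 'sorted'
Insert 5: shifted 1 elements -> [5, 29, 1, 30, 19]
Insert 1: shifted 2 elements -> [1, 5, 29, 30, 19]
Insert 30: shifted 0 elements -> [1, 5, 29, 30, 19]
Insert 19: shifted 2 elements -> [1, 5, 19, 29, 30]


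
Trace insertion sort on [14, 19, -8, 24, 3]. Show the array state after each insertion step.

First element 14 is already 'sorted'
Insert 19: shifted 0 elements -> [14, 19, -8, 24, 3]
Insert -8: shifted 2 elements -> [-8, 14, 19, 24, 3]
Insert 24: shifted 0 elements -> [-8, 14, 19, 24, 3]
Insert 3: shifted 3 elements -> [-8, 3, 14, 19, 24]


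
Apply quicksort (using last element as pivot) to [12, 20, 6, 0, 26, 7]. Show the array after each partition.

Partition 1: pivot=7 at index 2 -> [6, 0, 7, 20, 26, 12]
Partition 2: pivot=0 at index 0 -> [0, 6, 7, 20, 26, 12]
Partition 3: pivot=12 at index 3 -> [0, 6, 7, 12, 26, 20]
Partition 4: pivot=20 at index 4 -> [0, 6, 7, 12, 20, 26]


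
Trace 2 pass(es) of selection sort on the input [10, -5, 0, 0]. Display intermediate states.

Pass 1: Select minimum -5 at index 1, swap -> [-5, 10, 0, 0]
Pass 2: Select minimum 0 at index 2, swap -> [-5, 0, 10, 0]


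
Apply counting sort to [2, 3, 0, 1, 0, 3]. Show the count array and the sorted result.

Count array: [2, 1, 1, 2]
(count[i] = number of elements equal to i)
Cumulative count: [2, 3, 4, 6]
Sorted: [0, 0, 1, 2, 3, 3]


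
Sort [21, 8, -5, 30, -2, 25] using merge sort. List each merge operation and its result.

Divide and conquer:
  Merge [8] + [-5] -> [-5, 8]
  Merge [21] + [-5, 8] -> [-5, 8, 21]
  Merge [-2] + [25] -> [-2, 25]
  Merge [30] + [-2, 25] -> [-2, 25, 30]
  Merge [-5, 8, 21] + [-2, 25, 30] -> [-5, -2, 8, 21, 25, 30]


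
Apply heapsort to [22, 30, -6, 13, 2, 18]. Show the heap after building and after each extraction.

Build heap: [30, 22, 18, 13, 2, -6]
Extract 30: [22, 13, 18, -6, 2, 30]
Extract 22: [18, 13, 2, -6, 22, 30]
Extract 18: [13, -6, 2, 18, 22, 30]
Extract 13: [2, -6, 13, 18, 22, 30]
Extract 2: [-6, 2, 13, 18, 22, 30]


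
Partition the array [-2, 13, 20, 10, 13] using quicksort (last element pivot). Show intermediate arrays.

Partition 1: pivot=13 at index 3 -> [-2, 13, 10, 13, 20]
Partition 2: pivot=10 at index 1 -> [-2, 10, 13, 13, 20]


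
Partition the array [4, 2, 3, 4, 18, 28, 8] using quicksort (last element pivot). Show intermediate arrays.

Partition 1: pivot=8 at index 4 -> [4, 2, 3, 4, 8, 28, 18]
Partition 2: pivot=4 at index 3 -> [4, 2, 3, 4, 8, 28, 18]
Partition 3: pivot=3 at index 1 -> [2, 3, 4, 4, 8, 28, 18]
Partition 4: pivot=18 at index 5 -> [2, 3, 4, 4, 8, 18, 28]


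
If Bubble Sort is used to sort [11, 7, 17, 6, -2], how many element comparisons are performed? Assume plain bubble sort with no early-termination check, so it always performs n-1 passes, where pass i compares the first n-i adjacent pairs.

Pass 1: compare adjacent pairs (0,1)..(3,4) = 4 comparison(s), 3 swap(s) -> [7, 11, 6, -2, 17]
Pass 2: compare adjacent pairs (0,1)..(2,3) = 3 comparison(s), 2 swap(s) -> [7, 6, -2, 11, 17]
Pass 3: compare adjacent pairs (0,1)..(1,2) = 2 comparison(s), 2 swap(s) -> [6, -2, 7, 11, 17]
Pass 4: compare adjacent pairs (0,1)..(0,1) = 1 comparison(s), 1 swap(s) -> [-2, 6, 7, 11, 17]
Total comparisons: 4 + 3 + 2 + 1 = 10


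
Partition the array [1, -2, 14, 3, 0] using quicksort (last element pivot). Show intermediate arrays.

Partition 1: pivot=0 at index 1 -> [-2, 0, 14, 3, 1]
Partition 2: pivot=1 at index 2 -> [-2, 0, 1, 3, 14]
Partition 3: pivot=14 at index 4 -> [-2, 0, 1, 3, 14]


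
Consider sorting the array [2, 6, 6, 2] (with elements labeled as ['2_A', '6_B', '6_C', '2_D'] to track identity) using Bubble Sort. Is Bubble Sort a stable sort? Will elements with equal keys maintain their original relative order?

Trace Bubble Sort on the labeled array (the key is the number; the letter only tracks identity):
  After pass 1: [2_A, 6_B, 2_D, 6_C]
  After pass 2: [2_A, 2_D, 6_B, 6_C]
  After pass 3: [2_A, 2_D, 6_B, 6_C] (no swaps, done)
Final order: [2_A, 2_D, 6_B, 6_C]
Equal keys:
  value 2: originally 2_A, 2_D; after sorting 2_A, 2_D -> order preserved
  value 6: originally 6_B, 6_C; after sorting 6_B, 6_C -> order preserved
All equal keys kept their original relative order. Bubble Sort is stable: it only swaps adjacent elements when the left one is strictly greater, so equal keys never move past each other.
Answer: Stable


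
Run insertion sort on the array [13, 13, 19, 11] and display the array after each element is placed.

First element 13 is already 'sorted'
Insert 13: shifted 0 elements -> [13, 13, 19, 11]
Insert 19: shifted 0 elements -> [13, 13, 19, 11]
Insert 11: shifted 3 elements -> [11, 13, 13, 19]


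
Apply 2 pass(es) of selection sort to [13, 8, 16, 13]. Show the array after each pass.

Pass 1: Select minimum 8 at index 1, swap -> [8, 13, 16, 13]
Pass 2: Select minimum 13 at index 1, swap -> [8, 13, 16, 13]


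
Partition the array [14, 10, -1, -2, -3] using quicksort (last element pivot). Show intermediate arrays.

Partition 1: pivot=-3 at index 0 -> [-3, 10, -1, -2, 14]
Partition 2: pivot=14 at index 4 -> [-3, 10, -1, -2, 14]
Partition 3: pivot=-2 at index 1 -> [-3, -2, -1, 10, 14]
Partition 4: pivot=10 at index 3 -> [-3, -2, -1, 10, 14]


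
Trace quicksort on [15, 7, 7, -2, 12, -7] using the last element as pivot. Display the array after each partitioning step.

Partition 1: pivot=-7 at index 0 -> [-7, 7, 7, -2, 12, 15]
Partition 2: pivot=15 at index 5 -> [-7, 7, 7, -2, 12, 15]
Partition 3: pivot=12 at index 4 -> [-7, 7, 7, -2, 12, 15]
Partition 4: pivot=-2 at index 1 -> [-7, -2, 7, 7, 12, 15]
Partition 5: pivot=7 at index 3 -> [-7, -2, 7, 7, 12, 15]


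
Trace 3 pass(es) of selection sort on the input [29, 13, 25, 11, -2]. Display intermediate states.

Pass 1: Select minimum -2 at index 4, swap -> [-2, 13, 25, 11, 29]
Pass 2: Select minimum 11 at index 3, swap -> [-2, 11, 25, 13, 29]
Pass 3: Select minimum 13 at index 3, swap -> [-2, 11, 13, 25, 29]


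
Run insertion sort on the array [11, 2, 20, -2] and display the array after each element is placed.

First element 11 is already 'sorted'
Insert 2: shifted 1 elements -> [2, 11, 20, -2]
Insert 20: shifted 0 elements -> [2, 11, 20, -2]
Insert -2: shifted 3 elements -> [-2, 2, 11, 20]


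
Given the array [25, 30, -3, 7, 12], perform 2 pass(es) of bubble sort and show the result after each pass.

After pass 1: [25, -3, 7, 12, 30] (3 swaps)
After pass 2: [-3, 7, 12, 25, 30] (3 swaps)
Total swaps: 6


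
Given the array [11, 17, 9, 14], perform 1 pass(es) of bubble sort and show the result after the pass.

After pass 1: [11, 9, 14, 17] (2 swaps)
Total swaps: 2


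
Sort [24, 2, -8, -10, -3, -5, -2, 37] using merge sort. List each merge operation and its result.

Divide and conquer:
  Merge [24] + [2] -> [2, 24]
  Merge [-8] + [-10] -> [-10, -8]
  Merge [2, 24] + [-10, -8] -> [-10, -8, 2, 24]
  Merge [-3] + [-5] -> [-5, -3]
  Merge [-2] + [37] -> [-2, 37]
  Merge [-5, -3] + [-2, 37] -> [-5, -3, -2, 37]
  Merge [-10, -8, 2, 24] + [-5, -3, -2, 37] -> [-10, -8, -5, -3, -2, 2, 24, 37]


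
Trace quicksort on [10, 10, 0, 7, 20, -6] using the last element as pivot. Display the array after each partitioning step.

Partition 1: pivot=-6 at index 0 -> [-6, 10, 0, 7, 20, 10]
Partition 2: pivot=10 at index 4 -> [-6, 10, 0, 7, 10, 20]
Partition 3: pivot=7 at index 2 -> [-6, 0, 7, 10, 10, 20]


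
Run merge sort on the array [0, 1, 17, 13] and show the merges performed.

Divide and conquer:
  Merge [0] + [1] -> [0, 1]
  Merge [17] + [13] -> [13, 17]
  Merge [0, 1] + [13, 17] -> [0, 1, 13, 17]


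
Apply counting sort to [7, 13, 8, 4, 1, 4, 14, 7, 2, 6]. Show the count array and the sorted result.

Count array: [0, 1, 1, 0, 2, 0, 1, 2, 1, 0, 0, 0, 0, 1, 1]
(count[i] = number of elements equal to i)
Cumulative count: [0, 1, 2, 2, 4, 4, 5, 7, 8, 8, 8, 8, 8, 9, 10]
Sorted: [1, 2, 4, 4, 6, 7, 7, 8, 13, 14]


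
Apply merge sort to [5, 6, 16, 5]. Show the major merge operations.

Divide and conquer:
  Merge [5] + [6] -> [5, 6]
  Merge [16] + [5] -> [5, 16]
  Merge [5, 6] + [5, 16] -> [5, 5, 6, 16]


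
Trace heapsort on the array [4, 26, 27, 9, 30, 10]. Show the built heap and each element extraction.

Build heap: [30, 26, 27, 9, 4, 10]
Extract 30: [27, 26, 10, 9, 4, 30]
Extract 27: [26, 9, 10, 4, 27, 30]
Extract 26: [10, 9, 4, 26, 27, 30]
Extract 10: [9, 4, 10, 26, 27, 30]
Extract 9: [4, 9, 10, 26, 27, 30]


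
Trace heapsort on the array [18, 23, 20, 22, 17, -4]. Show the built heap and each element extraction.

Build heap: [23, 22, 20, 18, 17, -4]
Extract 23: [22, 18, 20, -4, 17, 23]
Extract 22: [20, 18, 17, -4, 22, 23]
Extract 20: [18, -4, 17, 20, 22, 23]
Extract 18: [17, -4, 18, 20, 22, 23]
Extract 17: [-4, 17, 18, 20, 22, 23]


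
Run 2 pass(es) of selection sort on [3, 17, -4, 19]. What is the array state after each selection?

Pass 1: Select minimum -4 at index 2, swap -> [-4, 17, 3, 19]
Pass 2: Select minimum 3 at index 2, swap -> [-4, 3, 17, 19]


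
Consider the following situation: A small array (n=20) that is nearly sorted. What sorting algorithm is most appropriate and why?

Best choice: Insertion sort
Reason: Insertion sort is O(n) for nearly sorted arrays and has low overhead


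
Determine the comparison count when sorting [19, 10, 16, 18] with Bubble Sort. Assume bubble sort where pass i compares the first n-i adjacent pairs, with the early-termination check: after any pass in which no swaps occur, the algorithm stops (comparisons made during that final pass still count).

Pass 1: compare adjacent pairs (0,1)..(2,3) = 3 comparison(s), 3 swap(s) -> [10, 16, 18, 19]
Pass 2: compare adjacent pairs (0,1)..(1,2) = 2 comparison(s), 0 swap(s) -> [10, 16, 18, 19]
No swaps in this pass, so bubble sort stops here.
Total comparisons: 3 + 2 = 5


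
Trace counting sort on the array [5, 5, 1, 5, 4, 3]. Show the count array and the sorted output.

Count array: [0, 1, 0, 1, 1, 3]
(count[i] = number of elements equal to i)
Cumulative count: [0, 1, 1, 2, 3, 6]
Sorted: [1, 3, 4, 5, 5, 5]


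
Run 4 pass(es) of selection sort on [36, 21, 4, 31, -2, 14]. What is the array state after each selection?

Pass 1: Select minimum -2 at index 4, swap -> [-2, 21, 4, 31, 36, 14]
Pass 2: Select minimum 4 at index 2, swap -> [-2, 4, 21, 31, 36, 14]
Pass 3: Select minimum 14 at index 5, swap -> [-2, 4, 14, 31, 36, 21]
Pass 4: Select minimum 21 at index 5, swap -> [-2, 4, 14, 21, 36, 31]


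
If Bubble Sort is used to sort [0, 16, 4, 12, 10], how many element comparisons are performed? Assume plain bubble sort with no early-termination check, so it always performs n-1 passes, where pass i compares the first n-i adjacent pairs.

Pass 1: compare adjacent pairs (0,1)..(3,4) = 4 comparison(s), 3 swap(s) -> [0, 4, 12, 10, 16]
Pass 2: compare adjacent pairs (0,1)..(2,3) = 3 comparison(s), 1 swap(s) -> [0, 4, 10, 12, 16]
Pass 3: compare adjacent pairs (0,1)..(1,2) = 2 comparison(s), 0 swap(s) -> [0, 4, 10, 12, 16]
Pass 4: compare adjacent pairs (0,1)..(0,1) = 1 comparison(s), 0 swap(s) -> [0, 4, 10, 12, 16]
Total comparisons: 4 + 3 + 2 + 1 = 10


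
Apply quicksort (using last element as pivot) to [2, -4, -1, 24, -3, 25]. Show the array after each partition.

Partition 1: pivot=25 at index 5 -> [2, -4, -1, 24, -3, 25]
Partition 2: pivot=-3 at index 1 -> [-4, -3, -1, 24, 2, 25]
Partition 3: pivot=2 at index 3 -> [-4, -3, -1, 2, 24, 25]


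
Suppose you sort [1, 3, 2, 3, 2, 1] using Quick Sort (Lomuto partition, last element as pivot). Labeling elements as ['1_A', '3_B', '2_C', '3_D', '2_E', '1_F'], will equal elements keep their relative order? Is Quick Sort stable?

Trace Quick Sort on the labeled array (the key is the number; the letter only tracks identity):
  Partition indices 0..5 around pivot 1_F -> [1_A, 1_F, 2_C, 3_D, 2_E, 3_B]
  Partition indices 2..5 around pivot 3_B -> [1_A, 1_F, 2_C, 3_D, 2_E, 3_B]
  Partition indices 2..4 around pivot 2_E -> [1_A, 1_F, 2_C, 2_E, 3_D, 3_B]
Final order: [1_A, 1_F, 2_C, 2_E, 3_D, 3_B]
Equal keys:
  value 1: originally 1_A, 1_F; after sorting 1_A, 1_F -> order preserved
  value 2: originally 2_C, 2_E; after sorting 2_C, 2_E -> order preserved
  value 3: originally 3_B, 3_D; after sorting 3_D, 3_B -> order changed
Equal keys were reordered, so Quick Sort is not stable: partition swaps elements across long distances and can reorder equal keys. (One such input is enough; an unstable sort may happen to preserve order on other inputs, but it gives no guarantee.)
Answer: Not stable


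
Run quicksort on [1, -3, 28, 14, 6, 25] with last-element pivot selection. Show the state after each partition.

Partition 1: pivot=25 at index 4 -> [1, -3, 14, 6, 25, 28]
Partition 2: pivot=6 at index 2 -> [1, -3, 6, 14, 25, 28]
Partition 3: pivot=-3 at index 0 -> [-3, 1, 6, 14, 25, 28]


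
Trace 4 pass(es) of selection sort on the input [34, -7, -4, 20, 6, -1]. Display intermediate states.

Pass 1: Select minimum -7 at index 1, swap -> [-7, 34, -4, 20, 6, -1]
Pass 2: Select minimum -4 at index 2, swap -> [-7, -4, 34, 20, 6, -1]
Pass 3: Select minimum -1 at index 5, swap -> [-7, -4, -1, 20, 6, 34]
Pass 4: Select minimum 6 at index 4, swap -> [-7, -4, -1, 6, 20, 34]


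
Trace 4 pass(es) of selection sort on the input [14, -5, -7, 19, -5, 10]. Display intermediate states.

Pass 1: Select minimum -7 at index 2, swap -> [-7, -5, 14, 19, -5, 10]
Pass 2: Select minimum -5 at index 1, swap -> [-7, -5, 14, 19, -5, 10]
Pass 3: Select minimum -5 at index 4, swap -> [-7, -5, -5, 19, 14, 10]
Pass 4: Select minimum 10 at index 5, swap -> [-7, -5, -5, 10, 14, 19]


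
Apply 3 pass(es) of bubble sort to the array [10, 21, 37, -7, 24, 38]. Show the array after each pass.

After pass 1: [10, 21, -7, 24, 37, 38] (2 swaps)
After pass 2: [10, -7, 21, 24, 37, 38] (1 swaps)
After pass 3: [-7, 10, 21, 24, 37, 38] (1 swaps)
Total swaps: 4


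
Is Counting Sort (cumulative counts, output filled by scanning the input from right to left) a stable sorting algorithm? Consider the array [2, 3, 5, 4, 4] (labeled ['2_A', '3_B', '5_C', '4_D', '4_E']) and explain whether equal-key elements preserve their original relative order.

Trace Counting Sort on the labeled array (the key is the number; the letter only tracks identity):
  Counts for values 0..5: [0, 0, 1, 1, 2, 1]
  Cumulative counts: [0, 0, 1, 2, 4, 5]
  Scan right to left: place 4_E at output index 3
  Scan right to left: place 4_D at output index 2
  Scan right to left: place 5_C at output index 4
  Scan right to left: place 3_B at output index 1
  Scan right to left: place 2_A at output index 0
  Output: [2_A, 3_B, 4_D, 4_E, 5_C]
Equal keys:
  value 4: originally 4_D, 4_E; after sorting 4_D, 4_E -> order preserved
All equal keys kept their original relative order. Counting Sort is stable: scanning the input right to left with decreasing cumulative counts places later duplicates at later output positions.
Answer: Stable


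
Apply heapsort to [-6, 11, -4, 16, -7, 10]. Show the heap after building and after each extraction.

Build heap: [16, 11, 10, -6, -7, -4]
Extract 16: [11, -4, 10, -6, -7, 16]
Extract 11: [10, -4, -7, -6, 11, 16]
Extract 10: [-4, -6, -7, 10, 11, 16]
Extract -4: [-6, -7, -4, 10, 11, 16]
Extract -6: [-7, -6, -4, 10, 11, 16]


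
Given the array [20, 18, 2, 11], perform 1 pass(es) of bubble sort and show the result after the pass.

After pass 1: [18, 2, 11, 20] (3 swaps)
Total swaps: 3


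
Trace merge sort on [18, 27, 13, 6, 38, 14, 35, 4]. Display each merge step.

Divide and conquer:
  Merge [18] + [27] -> [18, 27]
  Merge [13] + [6] -> [6, 13]
  Merge [18, 27] + [6, 13] -> [6, 13, 18, 27]
  Merge [38] + [14] -> [14, 38]
  Merge [35] + [4] -> [4, 35]
  Merge [14, 38] + [4, 35] -> [4, 14, 35, 38]
  Merge [6, 13, 18, 27] + [4, 14, 35, 38] -> [4, 6, 13, 14, 18, 27, 35, 38]


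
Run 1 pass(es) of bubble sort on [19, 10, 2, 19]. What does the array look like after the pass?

After pass 1: [10, 2, 19, 19] (2 swaps)
Total swaps: 2


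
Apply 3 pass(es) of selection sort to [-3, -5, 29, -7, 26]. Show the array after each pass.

Pass 1: Select minimum -7 at index 3, swap -> [-7, -5, 29, -3, 26]
Pass 2: Select minimum -5 at index 1, swap -> [-7, -5, 29, -3, 26]
Pass 3: Select minimum -3 at index 3, swap -> [-7, -5, -3, 29, 26]


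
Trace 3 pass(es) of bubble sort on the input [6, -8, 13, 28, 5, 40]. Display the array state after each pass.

After pass 1: [-8, 6, 13, 5, 28, 40] (2 swaps)
After pass 2: [-8, 6, 5, 13, 28, 40] (1 swaps)
After pass 3: [-8, 5, 6, 13, 28, 40] (1 swaps)
Total swaps: 4


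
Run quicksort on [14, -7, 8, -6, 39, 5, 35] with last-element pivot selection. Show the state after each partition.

Partition 1: pivot=35 at index 5 -> [14, -7, 8, -6, 5, 35, 39]
Partition 2: pivot=5 at index 2 -> [-7, -6, 5, 14, 8, 35, 39]
Partition 3: pivot=-6 at index 1 -> [-7, -6, 5, 14, 8, 35, 39]
Partition 4: pivot=8 at index 3 -> [-7, -6, 5, 8, 14, 35, 39]


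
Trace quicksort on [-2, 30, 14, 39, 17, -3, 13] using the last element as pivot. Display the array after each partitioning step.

Partition 1: pivot=13 at index 2 -> [-2, -3, 13, 39, 17, 30, 14]
Partition 2: pivot=-3 at index 0 -> [-3, -2, 13, 39, 17, 30, 14]
Partition 3: pivot=14 at index 3 -> [-3, -2, 13, 14, 17, 30, 39]
Partition 4: pivot=39 at index 6 -> [-3, -2, 13, 14, 17, 30, 39]
Partition 5: pivot=30 at index 5 -> [-3, -2, 13, 14, 17, 30, 39]


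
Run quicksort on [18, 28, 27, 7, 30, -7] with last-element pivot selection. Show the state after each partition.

Partition 1: pivot=-7 at index 0 -> [-7, 28, 27, 7, 30, 18]
Partition 2: pivot=18 at index 2 -> [-7, 7, 18, 28, 30, 27]
Partition 3: pivot=27 at index 3 -> [-7, 7, 18, 27, 30, 28]
Partition 4: pivot=28 at index 4 -> [-7, 7, 18, 27, 28, 30]


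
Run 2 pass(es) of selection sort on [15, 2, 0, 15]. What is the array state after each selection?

Pass 1: Select minimum 0 at index 2, swap -> [0, 2, 15, 15]
Pass 2: Select minimum 2 at index 1, swap -> [0, 2, 15, 15]


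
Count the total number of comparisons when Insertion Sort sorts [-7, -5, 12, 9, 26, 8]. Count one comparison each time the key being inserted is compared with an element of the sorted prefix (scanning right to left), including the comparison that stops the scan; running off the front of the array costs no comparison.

Insert -5: -7 <= -5 (stop) = 1 comparison(s) -> [-7, -5, 12, 9, 26, 8]
Insert 12: -5 <= 12 (stop) = 1 comparison(s) -> [-7, -5, 12, 9, 26, 8]
Insert 9: 12 > 9 (shift), -5 <= 9 (stop) = 2 comparison(s) -> [-7, -5, 9, 12, 26, 8]
Insert 26: 12 <= 26 (stop) = 1 comparison(s) -> [-7, -5, 9, 12, 26, 8]
Insert 8: 26 > 8 (shift), 12 > 8 (shift), 9 > 8 (shift), -5 <= 8 (stop) = 4 comparison(s) -> [-7, -5, 8, 9, 12, 26]
Total comparisons: 1 + 1 + 2 + 1 + 4 = 9


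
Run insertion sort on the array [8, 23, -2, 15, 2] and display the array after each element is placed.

First element 8 is already 'sorted'
Insert 23: shifted 0 elements -> [8, 23, -2, 15, 2]
Insert -2: shifted 2 elements -> [-2, 8, 23, 15, 2]
Insert 15: shifted 1 elements -> [-2, 8, 15, 23, 2]
Insert 2: shifted 3 elements -> [-2, 2, 8, 15, 23]


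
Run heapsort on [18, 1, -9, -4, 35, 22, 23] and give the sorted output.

Build heap: [35, 18, 23, -4, 1, 22, -9]
Extract 35: [23, 18, 22, -4, 1, -9, 35]
Extract 23: [22, 18, -9, -4, 1, 23, 35]
Extract 22: [18, 1, -9, -4, 22, 23, 35]
Extract 18: [1, -4, -9, 18, 22, 23, 35]
Extract 1: [-4, -9, 1, 18, 22, 23, 35]
Extract -4: [-9, -4, 1, 18, 22, 23, 35]


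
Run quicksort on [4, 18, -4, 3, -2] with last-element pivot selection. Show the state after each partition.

Partition 1: pivot=-2 at index 1 -> [-4, -2, 4, 3, 18]
Partition 2: pivot=18 at index 4 -> [-4, -2, 4, 3, 18]
Partition 3: pivot=3 at index 2 -> [-4, -2, 3, 4, 18]


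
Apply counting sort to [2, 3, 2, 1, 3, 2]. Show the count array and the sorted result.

Count array: [0, 1, 3, 2]
(count[i] = number of elements equal to i)
Cumulative count: [0, 1, 4, 6]
Sorted: [1, 2, 2, 2, 3, 3]


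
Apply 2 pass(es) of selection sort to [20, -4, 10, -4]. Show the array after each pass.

Pass 1: Select minimum -4 at index 1, swap -> [-4, 20, 10, -4]
Pass 2: Select minimum -4 at index 3, swap -> [-4, -4, 10, 20]


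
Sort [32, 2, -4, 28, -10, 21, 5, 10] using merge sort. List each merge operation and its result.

Divide and conquer:
  Merge [32] + [2] -> [2, 32]
  Merge [-4] + [28] -> [-4, 28]
  Merge [2, 32] + [-4, 28] -> [-4, 2, 28, 32]
  Merge [-10] + [21] -> [-10, 21]
  Merge [5] + [10] -> [5, 10]
  Merge [-10, 21] + [5, 10] -> [-10, 5, 10, 21]
  Merge [-4, 2, 28, 32] + [-10, 5, 10, 21] -> [-10, -4, 2, 5, 10, 21, 28, 32]
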